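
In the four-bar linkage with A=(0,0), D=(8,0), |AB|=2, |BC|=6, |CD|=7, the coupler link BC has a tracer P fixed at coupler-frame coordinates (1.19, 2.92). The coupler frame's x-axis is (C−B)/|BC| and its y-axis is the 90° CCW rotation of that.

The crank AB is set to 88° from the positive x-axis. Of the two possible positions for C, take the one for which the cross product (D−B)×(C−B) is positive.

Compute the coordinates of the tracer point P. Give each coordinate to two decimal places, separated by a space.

-1.03 4.95

A=(0,0), D=(8.00,0)
B = A + 2.00·(cos88°, sin88°) = (0.0698, 1.9988)
|BD| = 8.1782
circle(B,6.00) ∩ circle(D,7.00): a=3.2943, h=5.0147
  candidates: C₊=(4.4898,6.0563) cross=41.012; C₋=(2.0386,-3.6690) cross=-41.012
  mode + wants cross > 0 → take C=(4.4898,6.0563) (cross=41.012)
ex = (C−B)/|BC| = (0.7367,0.6763); ey = (-0.6763,0.7367)
P = B + 1.19·ex + 2.92·ey = (-1.0282,4.9546)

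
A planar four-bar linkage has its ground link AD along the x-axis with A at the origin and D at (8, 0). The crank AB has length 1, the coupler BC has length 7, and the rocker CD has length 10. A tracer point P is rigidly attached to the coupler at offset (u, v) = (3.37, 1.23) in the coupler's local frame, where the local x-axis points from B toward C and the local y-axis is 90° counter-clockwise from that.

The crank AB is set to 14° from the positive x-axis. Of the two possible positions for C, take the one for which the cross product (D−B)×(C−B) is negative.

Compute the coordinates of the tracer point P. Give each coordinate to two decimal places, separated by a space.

A=(0,0), D=(8.00,0)
B = A + 1.00·(cos14°, sin14°) = (0.9703, 0.2419)
|BD| = 7.0339
circle(B,7.00) ∩ circle(D,10.00): a=-0.1084, h=6.9992
  candidates: C₊=(1.1027,7.2407) cross=49.231; C₋=(0.6212,-6.7494) cross=-49.231
  mode - wants cross < 0 → take C=(0.6212,-6.7494) (cross=-49.231)
ex = (C−B)/|BC| = (-0.0499,-0.9988); ey = (0.9988,-0.0499)
P = B + 3.37·ex + 1.23·ey = (2.0307,-3.1852)

2.03 -3.19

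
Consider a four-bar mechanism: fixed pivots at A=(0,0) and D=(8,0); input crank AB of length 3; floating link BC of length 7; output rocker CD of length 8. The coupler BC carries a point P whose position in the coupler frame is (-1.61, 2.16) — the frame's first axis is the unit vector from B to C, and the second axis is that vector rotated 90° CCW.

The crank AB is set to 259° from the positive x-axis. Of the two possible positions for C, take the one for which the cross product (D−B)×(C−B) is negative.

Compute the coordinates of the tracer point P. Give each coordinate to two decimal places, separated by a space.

A=(0,0), D=(8.00,0)
B = A + 3.00·(cos259°, sin259°) = (-0.5724, -2.9449)
|BD| = 9.0642
circle(B,7.00) ∩ circle(D,8.00): a=3.7046, h=5.9393
  candidates: C₊=(1.0016,3.8759) cross=53.835; C₋=(4.8609,-7.3584) cross=-53.835
  mode - wants cross < 0 → take C=(4.8609,-7.3584) (cross=-53.835)
ex = (C−B)/|BC| = (0.7762,-0.6305); ey = (0.6305,0.7762)
P = B + -1.61·ex + 2.16·ey = (-0.4602,-0.2532)

-0.46 -0.25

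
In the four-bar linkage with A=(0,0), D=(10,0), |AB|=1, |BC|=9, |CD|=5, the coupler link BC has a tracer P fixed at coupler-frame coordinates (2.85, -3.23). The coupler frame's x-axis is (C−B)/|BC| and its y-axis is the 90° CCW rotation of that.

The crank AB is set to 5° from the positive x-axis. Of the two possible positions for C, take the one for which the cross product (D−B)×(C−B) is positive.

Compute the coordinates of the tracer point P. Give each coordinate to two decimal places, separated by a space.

5.12 -1.16

A=(0,0), D=(10.00,0)
B = A + 1.00·(cos5°, sin5°) = (0.9962, 0.0872)
|BD| = 9.0042
circle(B,9.00) ∩ circle(D,5.00): a=7.6118, h=4.8022
  candidates: C₊=(8.6541,4.8154) cross=43.240; C₋=(8.5611,-4.7885) cross=-43.240
  mode + wants cross > 0 → take C=(8.6541,4.8154) (cross=43.240)
ex = (C−B)/|BC| = (0.8509,0.5254); ey = (-0.5254,0.8509)
P = B + 2.85·ex + -3.23·ey = (5.1181,-1.1639)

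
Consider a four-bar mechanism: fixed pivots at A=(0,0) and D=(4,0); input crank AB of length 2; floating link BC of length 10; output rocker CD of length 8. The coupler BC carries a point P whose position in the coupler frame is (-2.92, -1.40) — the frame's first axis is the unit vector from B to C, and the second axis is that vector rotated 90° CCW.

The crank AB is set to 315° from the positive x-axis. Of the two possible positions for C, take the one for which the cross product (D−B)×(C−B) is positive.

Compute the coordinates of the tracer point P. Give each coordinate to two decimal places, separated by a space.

1.70 -4.64

A=(0,0), D=(4.00,0)
B = A + 2.00·(cos315°, sin315°) = (1.4142, -1.4142)
|BD| = 2.9473
circle(B,10.00) ∩ circle(D,8.00): a=7.5810, h=6.5214
  candidates: C₊=(4.9362,7.9450) cross=19.220; C₋=(11.1947,-3.4981) cross=-19.220
  mode + wants cross > 0 → take C=(4.9362,7.9450) (cross=19.220)
ex = (C−B)/|BC| = (0.3522,0.9359); ey = (-0.9359,0.3522)
P = B + -2.92·ex + -1.40·ey = (1.6961,-4.6402)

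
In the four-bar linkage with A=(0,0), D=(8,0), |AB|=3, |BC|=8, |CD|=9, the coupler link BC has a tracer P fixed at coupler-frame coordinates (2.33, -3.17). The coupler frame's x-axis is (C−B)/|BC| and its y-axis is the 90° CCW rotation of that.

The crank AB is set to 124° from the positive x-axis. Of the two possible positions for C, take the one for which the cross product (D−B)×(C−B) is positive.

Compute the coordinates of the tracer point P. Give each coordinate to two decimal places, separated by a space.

2.20 1.85

A=(0,0), D=(8.00,0)
B = A + 3.00·(cos124°, sin124°) = (-1.6776, 2.4871)
|BD| = 9.9921
circle(B,8.00) ∩ circle(D,9.00): a=4.1454, h=6.8422
  candidates: C₊=(4.0404,8.0822) cross=68.368; C₋=(0.6342,-5.1716) cross=-68.368
  mode + wants cross > 0 → take C=(4.0404,8.0822) (cross=68.368)
ex = (C−B)/|BC| = (0.7147,0.6994); ey = (-0.6994,0.7147)
P = B + 2.33·ex + -3.17·ey = (2.2048,1.8509)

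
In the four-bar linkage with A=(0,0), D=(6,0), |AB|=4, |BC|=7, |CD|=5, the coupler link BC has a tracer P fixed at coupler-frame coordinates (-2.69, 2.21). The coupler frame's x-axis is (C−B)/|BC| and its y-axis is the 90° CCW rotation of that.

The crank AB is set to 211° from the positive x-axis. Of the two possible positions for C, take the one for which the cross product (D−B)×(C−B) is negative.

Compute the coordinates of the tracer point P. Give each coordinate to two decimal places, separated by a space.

A=(0,0), D=(6.00,0)
B = A + 4.00·(cos211°, sin211°) = (-3.4287, -2.0602)
|BD| = 9.6511
circle(B,7.00) ∩ circle(D,5.00): a=6.0689, h=3.4883
  candidates: C₊=(1.7558,2.6432) cross=33.666; C₋=(3.2450,-4.1725) cross=-33.666
  mode - wants cross < 0 → take C=(3.2450,-4.1725) (cross=-33.666)
ex = (C−B)/|BC| = (0.9534,-0.3018); ey = (0.3018,0.9534)
P = B + -2.69·ex + 2.21·ey = (-5.3264,0.8586)

-5.33 0.86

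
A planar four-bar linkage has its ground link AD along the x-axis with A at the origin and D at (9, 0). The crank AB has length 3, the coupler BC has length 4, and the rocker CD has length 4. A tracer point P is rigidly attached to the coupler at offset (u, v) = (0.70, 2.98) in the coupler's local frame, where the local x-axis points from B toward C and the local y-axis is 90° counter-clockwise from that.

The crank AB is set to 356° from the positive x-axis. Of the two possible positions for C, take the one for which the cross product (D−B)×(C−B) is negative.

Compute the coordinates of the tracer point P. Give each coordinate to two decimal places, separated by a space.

A=(0,0), D=(9.00,0)
B = A + 3.00·(cos356°, sin356°) = (2.9927, -0.2093)
|BD| = 6.0110
circle(B,4.00) ∩ circle(D,4.00): a=3.0055, h=2.6395
  candidates: C₊=(5.9045,2.5333) cross=15.866; C₋=(6.0882,-2.7426) cross=-15.866
  mode - wants cross < 0 → take C=(6.0882,-2.7426) (cross=-15.866)
ex = (C−B)/|BC| = (0.7739,-0.6333); ey = (0.6333,0.7739)
P = B + 0.70·ex + 2.98·ey = (5.4217,1.6536)

5.42 1.65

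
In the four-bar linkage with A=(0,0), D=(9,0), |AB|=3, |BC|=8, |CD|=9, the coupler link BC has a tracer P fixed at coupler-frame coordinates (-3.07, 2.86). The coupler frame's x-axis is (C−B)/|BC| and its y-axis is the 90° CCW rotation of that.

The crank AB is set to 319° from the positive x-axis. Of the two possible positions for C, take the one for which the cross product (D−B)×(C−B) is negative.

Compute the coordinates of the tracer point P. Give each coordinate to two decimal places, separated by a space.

A=(0,0), D=(9.00,0)
B = A + 3.00·(cos319°, sin319°) = (2.2641, -1.9682)
|BD| = 7.0175
circle(B,8.00) ∩ circle(D,9.00): a=2.2975, h=7.6630
  candidates: C₊=(2.3202,6.0316) cross=53.775; C₋=(6.6186,-8.6792) cross=-53.775
  mode - wants cross < 0 → take C=(6.6186,-8.6792) (cross=-53.775)
ex = (C−B)/|BC| = (0.5443,-0.8389); ey = (0.8389,0.5443)
P = B + -3.07·ex + 2.86·ey = (2.9923,2.1639)

2.99 2.16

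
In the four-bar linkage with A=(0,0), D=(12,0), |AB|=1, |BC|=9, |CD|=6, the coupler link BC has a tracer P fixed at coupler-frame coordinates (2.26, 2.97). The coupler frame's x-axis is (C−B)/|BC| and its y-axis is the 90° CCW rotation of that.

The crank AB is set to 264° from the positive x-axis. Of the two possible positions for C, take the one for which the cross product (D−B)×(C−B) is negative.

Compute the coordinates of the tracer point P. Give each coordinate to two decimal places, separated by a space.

3.16 0.82

A=(0,0), D=(12.00,0)
B = A + 1.00·(cos264°, sin264°) = (-0.1045, -0.9945)
|BD| = 12.1453
circle(B,9.00) ∩ circle(D,6.00): a=7.9252, h=4.2651
  candidates: C₊=(7.4448,3.9052) cross=51.801; C₋=(8.1433,-4.5963) cross=-51.801
  mode - wants cross < 0 → take C=(8.1433,-4.5963) (cross=-51.801)
ex = (C−B)/|BC| = (0.9164,-0.4002); ey = (0.4002,0.9164)
P = B + 2.26·ex + 2.97·ey = (3.1552,0.8228)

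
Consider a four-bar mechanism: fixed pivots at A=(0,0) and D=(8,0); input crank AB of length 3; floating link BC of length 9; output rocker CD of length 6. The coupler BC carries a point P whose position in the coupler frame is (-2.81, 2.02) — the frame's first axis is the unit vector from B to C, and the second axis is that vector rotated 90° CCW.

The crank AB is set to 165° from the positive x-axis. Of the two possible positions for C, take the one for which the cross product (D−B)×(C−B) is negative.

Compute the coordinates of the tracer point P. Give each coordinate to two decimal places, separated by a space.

-3.90 4.09

A=(0,0), D=(8.00,0)
B = A + 3.00·(cos165°, sin165°) = (-2.8978, 0.7765)
|BD| = 10.9254
circle(B,9.00) ∩ circle(D,6.00): a=7.5221, h=4.9414
  candidates: C₊=(4.9565,5.1708) cross=53.987; C₋=(4.2541,-4.6871) cross=-53.987
  mode - wants cross < 0 → take C=(4.2541,-4.6871) (cross=-53.987)
ex = (C−B)/|BC| = (0.7947,-0.6071); ey = (0.6071,0.7947)
P = B + -2.81·ex + 2.02·ey = (-3.9045,4.0875)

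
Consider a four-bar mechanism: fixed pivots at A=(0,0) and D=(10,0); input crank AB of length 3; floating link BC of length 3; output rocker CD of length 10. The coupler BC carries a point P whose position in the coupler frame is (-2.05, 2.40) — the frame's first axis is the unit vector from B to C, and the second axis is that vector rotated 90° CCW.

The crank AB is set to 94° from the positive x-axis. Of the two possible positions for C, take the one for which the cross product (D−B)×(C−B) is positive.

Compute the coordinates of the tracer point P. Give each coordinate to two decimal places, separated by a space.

A=(0,0), D=(10.00,0)
B = A + 3.00·(cos94°, sin94°) = (-0.2093, 2.9927)
|BD| = 10.6389
circle(B,3.00) ∩ circle(D,10.00): a=1.0427, h=2.8130
  candidates: C₊=(1.5826,5.3988) cross=29.927; C₋=(0.0000,0.0000) cross=-29.927
  mode + wants cross > 0 → take C=(1.5826,5.3988) (cross=29.927)
ex = (C−B)/|BC| = (0.5973,0.8020); ey = (-0.8020,0.5973)
P = B + -2.05·ex + 2.40·ey = (-3.3586,2.7820)

-3.36 2.78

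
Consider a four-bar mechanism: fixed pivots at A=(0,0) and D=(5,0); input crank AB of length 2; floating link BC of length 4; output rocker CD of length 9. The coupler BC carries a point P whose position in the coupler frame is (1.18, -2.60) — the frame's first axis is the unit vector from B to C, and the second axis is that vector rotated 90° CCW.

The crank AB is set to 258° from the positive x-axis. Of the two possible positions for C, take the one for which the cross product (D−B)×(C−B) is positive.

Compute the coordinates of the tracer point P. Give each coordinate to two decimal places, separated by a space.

-0.32 0.90

A=(0,0), D=(5.00,0)
B = A + 2.00·(cos258°, sin258°) = (-0.4158, -1.9563)
|BD| = 5.7583
circle(B,4.00) ∩ circle(D,9.00): a=-2.7648, h=2.8906
  candidates: C₊=(-3.9983,-0.1769) cross=16.645; C₋=(-2.0342,-5.6143) cross=-16.645
  mode + wants cross > 0 → take C=(-3.9983,-0.1769) (cross=16.645)
ex = (C−B)/|BC| = (-0.8956,0.4448); ey = (-0.4448,-0.8956)
P = B + 1.18·ex + -2.60·ey = (-0.3161,0.8972)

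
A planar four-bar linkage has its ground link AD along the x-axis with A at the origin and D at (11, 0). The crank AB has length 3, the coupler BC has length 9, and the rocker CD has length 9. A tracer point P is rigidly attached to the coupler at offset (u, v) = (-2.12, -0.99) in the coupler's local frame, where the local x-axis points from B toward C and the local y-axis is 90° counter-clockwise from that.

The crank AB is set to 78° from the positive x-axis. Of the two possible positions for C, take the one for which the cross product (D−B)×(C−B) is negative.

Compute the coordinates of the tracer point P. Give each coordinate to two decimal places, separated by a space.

A=(0,0), D=(11.00,0)
B = A + 3.00·(cos78°, sin78°) = (0.6237, 2.9344)
|BD| = 10.7832
circle(B,9.00) ∩ circle(D,9.00): a=5.3916, h=7.2063
  candidates: C₊=(7.7729,8.4015) cross=77.707; C₋=(3.8508,-5.4671) cross=-77.707
  mode - wants cross < 0 → take C=(3.8508,-5.4671) (cross=-77.707)
ex = (C−B)/|BC| = (0.3586,-0.9335); ey = (0.9335,0.3586)
P = B + -2.12·ex + -0.99·ey = (-1.0606,4.5585)

-1.06 4.56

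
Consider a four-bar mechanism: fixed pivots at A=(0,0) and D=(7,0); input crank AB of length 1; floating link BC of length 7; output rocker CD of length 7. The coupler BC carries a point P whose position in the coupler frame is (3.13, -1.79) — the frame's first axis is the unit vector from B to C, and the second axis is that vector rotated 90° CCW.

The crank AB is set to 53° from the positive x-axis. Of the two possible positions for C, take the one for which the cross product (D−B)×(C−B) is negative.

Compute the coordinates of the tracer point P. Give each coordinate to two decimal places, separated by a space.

A=(0,0), D=(7.00,0)
B = A + 1.00·(cos53°, sin53°) = (0.6018, 0.7986)
|BD| = 6.4478
circle(B,7.00) ∩ circle(D,7.00): a=3.2239, h=6.2134
  candidates: C₊=(4.5705,6.5649) cross=40.063; C₋=(3.0313,-5.7662) cross=-40.063
  mode - wants cross < 0 → take C=(3.0313,-5.7662) (cross=-40.063)
ex = (C−B)/|BC| = (0.3471,-0.9378); ey = (0.9378,0.3471)
P = B + 3.13·ex + -1.79·ey = (0.0094,-2.7581)

0.01 -2.76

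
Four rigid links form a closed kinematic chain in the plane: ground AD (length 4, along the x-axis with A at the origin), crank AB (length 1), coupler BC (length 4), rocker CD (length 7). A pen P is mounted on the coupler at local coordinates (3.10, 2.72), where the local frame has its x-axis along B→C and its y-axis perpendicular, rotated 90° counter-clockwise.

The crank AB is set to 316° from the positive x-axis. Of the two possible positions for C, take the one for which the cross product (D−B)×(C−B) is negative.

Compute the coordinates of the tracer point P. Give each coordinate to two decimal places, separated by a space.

0.65 -4.82

A=(0,0), D=(4.00,0)
B = A + 1.00·(cos316°, sin316°) = (0.7193, -0.6947)
|BD| = 3.3534
circle(B,4.00) ∩ circle(D,7.00): a=-3.2437, h=2.3406
  candidates: C₊=(-2.9388,0.9233) cross=7.849; C₋=(-1.9691,-3.6564) cross=-7.849
  mode - wants cross < 0 → take C=(-1.9691,-3.6564) (cross=-7.849)
ex = (C−B)/|BC| = (-0.6721,-0.7404); ey = (0.7404,-0.6721)
P = B + 3.10·ex + 2.72·ey = (0.6498,-4.8182)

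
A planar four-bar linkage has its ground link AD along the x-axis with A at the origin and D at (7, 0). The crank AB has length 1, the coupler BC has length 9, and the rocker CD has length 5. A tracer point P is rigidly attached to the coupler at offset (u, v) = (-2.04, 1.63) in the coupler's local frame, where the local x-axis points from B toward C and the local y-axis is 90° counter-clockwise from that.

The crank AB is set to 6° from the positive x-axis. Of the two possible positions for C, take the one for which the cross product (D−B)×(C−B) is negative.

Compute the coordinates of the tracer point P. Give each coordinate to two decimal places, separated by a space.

A=(0,0), D=(7.00,0)
B = A + 1.00·(cos6°, sin6°) = (0.9945, 0.1045)
|BD| = 6.0064
circle(B,9.00) ∩ circle(D,5.00): a=7.6649, h=4.7169
  candidates: C₊=(8.7403,4.6873) cross=28.332; C₋=(8.5762,-4.7451) cross=-28.332
  mode - wants cross < 0 → take C=(8.5762,-4.7451) (cross=-28.332)
ex = (C−B)/|BC| = (0.8424,-0.5388); ey = (0.5388,0.8424)
P = B + -2.04·ex + 1.63·ey = (0.1543,2.5769)

0.15 2.58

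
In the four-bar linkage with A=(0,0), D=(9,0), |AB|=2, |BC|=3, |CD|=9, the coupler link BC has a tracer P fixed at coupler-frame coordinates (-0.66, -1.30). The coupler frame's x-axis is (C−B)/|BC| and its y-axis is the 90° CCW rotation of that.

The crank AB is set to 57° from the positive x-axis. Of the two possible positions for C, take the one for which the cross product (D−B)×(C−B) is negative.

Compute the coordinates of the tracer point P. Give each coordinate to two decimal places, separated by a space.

A=(0,0), D=(9.00,0)
B = A + 2.00·(cos57°, sin57°) = (1.0893, 1.6773)
|BD| = 8.0866
circle(B,3.00) ∩ circle(D,9.00): a=-0.4085, h=2.9721
  candidates: C₊=(1.3061,4.6695) cross=24.034; C₋=(0.0732,-1.1453) cross=-24.034
  mode - wants cross < 0 → take C=(0.0732,-1.1453) (cross=-24.034)
ex = (C−B)/|BC| = (-0.3387,-0.9409); ey = (0.9409,-0.3387)
P = B + -0.66·ex + -1.30·ey = (0.0897,2.7386)

0.09 2.74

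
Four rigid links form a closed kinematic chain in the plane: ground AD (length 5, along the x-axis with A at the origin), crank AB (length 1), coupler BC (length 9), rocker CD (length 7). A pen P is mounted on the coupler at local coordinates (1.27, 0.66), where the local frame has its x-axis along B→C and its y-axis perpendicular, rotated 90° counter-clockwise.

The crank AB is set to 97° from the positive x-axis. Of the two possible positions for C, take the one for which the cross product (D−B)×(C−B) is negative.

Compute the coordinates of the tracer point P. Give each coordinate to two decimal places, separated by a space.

1.06 0.18

A=(0,0), D=(5.00,0)
B = A + 1.00·(cos97°, sin97°) = (-0.1219, 0.9925)
|BD| = 5.2172
circle(B,9.00) ∩ circle(D,7.00): a=5.6754, h=6.9850
  candidates: C₊=(6.7787,6.7702) cross=36.442; C₋=(4.1210,-6.9446) cross=-36.442
  mode - wants cross < 0 → take C=(4.1210,-6.9446) (cross=-36.442)
ex = (C−B)/|BC| = (0.4714,-0.8819); ey = (0.8819,0.4714)
P = B + 1.27·ex + 0.66·ey = (1.0589,0.1837)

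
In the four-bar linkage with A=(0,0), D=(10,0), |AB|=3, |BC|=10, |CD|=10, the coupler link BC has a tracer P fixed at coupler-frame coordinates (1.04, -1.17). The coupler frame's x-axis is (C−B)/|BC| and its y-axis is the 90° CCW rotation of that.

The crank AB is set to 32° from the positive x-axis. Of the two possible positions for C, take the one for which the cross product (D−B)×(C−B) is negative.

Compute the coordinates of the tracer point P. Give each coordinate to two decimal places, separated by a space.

1.58 0.36

A=(0,0), D=(10.00,0)
B = A + 3.00·(cos32°, sin32°) = (2.5441, 1.5898)
|BD| = 7.6235
circle(B,10.00) ∩ circle(D,10.00): a=3.8117, h=9.2450
  candidates: C₊=(8.2000,9.8367) cross=70.479; C₋=(4.3442,-8.2469) cross=-70.479
  mode - wants cross < 0 → take C=(4.3442,-8.2469) (cross=-70.479)
ex = (C−B)/|BC| = (0.1800,-0.9837); ey = (0.9837,0.1800)
P = B + 1.04·ex + -1.17·ey = (1.5805,0.3561)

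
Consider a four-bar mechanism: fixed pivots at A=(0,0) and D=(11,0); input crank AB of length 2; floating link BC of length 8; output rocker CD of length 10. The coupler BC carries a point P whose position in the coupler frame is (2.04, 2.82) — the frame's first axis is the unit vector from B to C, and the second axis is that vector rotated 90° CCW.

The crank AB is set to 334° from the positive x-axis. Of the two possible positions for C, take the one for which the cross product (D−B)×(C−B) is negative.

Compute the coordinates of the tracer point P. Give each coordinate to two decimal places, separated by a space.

A=(0,0), D=(11.00,0)
B = A + 2.00·(cos334°, sin334°) = (1.7976, -0.8767)
|BD| = 9.2441
circle(B,8.00) ∩ circle(D,10.00): a=2.6748, h=7.5396
  candidates: C₊=(3.7453,6.8825) cross=69.696; C₋=(5.1755,-8.1286) cross=-69.696
  mode - wants cross < 0 → take C=(5.1755,-8.1286) (cross=-69.696)
ex = (C−B)/|BC| = (0.4222,-0.9065); ey = (0.9065,0.4222)
P = B + 2.04·ex + 2.82·ey = (5.2152,-1.5353)

5.22 -1.54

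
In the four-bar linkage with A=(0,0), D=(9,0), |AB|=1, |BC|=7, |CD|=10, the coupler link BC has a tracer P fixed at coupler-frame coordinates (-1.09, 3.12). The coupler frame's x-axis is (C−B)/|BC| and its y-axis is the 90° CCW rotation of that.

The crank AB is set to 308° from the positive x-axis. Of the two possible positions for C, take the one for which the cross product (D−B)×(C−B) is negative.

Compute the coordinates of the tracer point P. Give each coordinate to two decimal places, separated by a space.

3.34 1.08

A=(0,0), D=(9.00,0)
B = A + 1.00·(cos308°, sin308°) = (0.6157, -0.7880)
|BD| = 8.4213
circle(B,7.00) ∩ circle(D,10.00): a=1.1826, h=6.8994
  candidates: C₊=(1.1475,6.1918) cross=58.102; C₋=(2.4387,-7.5465) cross=-58.102
  mode - wants cross < 0 → take C=(2.4387,-7.5465) (cross=-58.102)
ex = (C−B)/|BC| = (0.2604,-0.9655); ey = (0.9655,0.2604)
P = B + -1.09·ex + 3.12·ey = (3.3441,1.0769)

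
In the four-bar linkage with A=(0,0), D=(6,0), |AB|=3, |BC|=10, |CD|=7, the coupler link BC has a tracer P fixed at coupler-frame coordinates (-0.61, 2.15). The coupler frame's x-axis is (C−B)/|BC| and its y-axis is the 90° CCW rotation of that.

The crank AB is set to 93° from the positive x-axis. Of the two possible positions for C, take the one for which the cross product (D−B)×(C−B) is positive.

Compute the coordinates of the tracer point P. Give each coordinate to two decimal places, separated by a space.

A=(0,0), D=(6.00,0)
B = A + 3.00·(cos93°, sin93°) = (-0.1570, 2.9959)
|BD| = 6.8472
circle(B,10.00) ∩ circle(D,7.00): a=7.1478, h=6.9935
  candidates: C₊=(9.3302,6.1571) cross=47.886; C₋=(3.2103,-6.4201) cross=-47.886
  mode + wants cross > 0 → take C=(9.3302,6.1571) (cross=47.886)
ex = (C−B)/|BC| = (0.9487,0.3161); ey = (-0.3161,0.9487)
P = B + -0.61·ex + 2.15·ey = (-1.4154,4.8428)

-1.42 4.84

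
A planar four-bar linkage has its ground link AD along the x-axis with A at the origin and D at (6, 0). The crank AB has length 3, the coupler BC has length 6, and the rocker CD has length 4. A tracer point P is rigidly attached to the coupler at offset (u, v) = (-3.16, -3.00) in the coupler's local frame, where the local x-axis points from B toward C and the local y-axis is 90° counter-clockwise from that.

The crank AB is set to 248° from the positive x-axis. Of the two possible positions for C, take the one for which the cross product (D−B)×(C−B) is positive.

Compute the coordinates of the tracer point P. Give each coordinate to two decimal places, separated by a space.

A=(0,0), D=(6.00,0)
B = A + 3.00·(cos248°, sin248°) = (-1.1238, -2.7816)
|BD| = 7.6476
circle(B,6.00) ∩ circle(D,4.00): a=5.1314, h=3.1095
  candidates: C₊=(2.5252,1.9813) cross=23.780; C₋=(4.7871,-3.8117) cross=-23.780
  mode + wants cross > 0 → take C=(2.5252,1.9813) (cross=23.780)
ex = (C−B)/|BC| = (0.6082,0.7938); ey = (-0.7938,0.6082)
P = B + -3.16·ex + -3.00·ey = (-0.6642,-7.1145)

-0.66 -7.11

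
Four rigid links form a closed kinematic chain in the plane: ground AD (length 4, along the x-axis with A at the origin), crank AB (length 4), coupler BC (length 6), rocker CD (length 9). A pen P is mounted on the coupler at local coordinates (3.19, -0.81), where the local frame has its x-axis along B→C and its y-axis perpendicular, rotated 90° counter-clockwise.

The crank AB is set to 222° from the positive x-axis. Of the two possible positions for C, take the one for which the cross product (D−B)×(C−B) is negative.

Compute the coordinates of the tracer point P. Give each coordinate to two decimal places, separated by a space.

-2.20 -5.87

A=(0,0), D=(4.00,0)
B = A + 4.00·(cos222°, sin222°) = (-2.9726, -2.6765)
|BD| = 7.4686
circle(B,6.00) ∩ circle(D,9.00): a=0.7217, h=5.9564
  candidates: C₊=(-4.4334,3.1429) cross=44.486; C₋=(-0.1642,-7.9787) cross=-44.486
  mode - wants cross < 0 → take C=(-0.1642,-7.9787) (cross=-44.486)
ex = (C−B)/|BC| = (0.4681,-0.8837); ey = (0.8837,0.4681)
P = B + 3.19·ex + -0.81·ey = (-2.1952,-5.8746)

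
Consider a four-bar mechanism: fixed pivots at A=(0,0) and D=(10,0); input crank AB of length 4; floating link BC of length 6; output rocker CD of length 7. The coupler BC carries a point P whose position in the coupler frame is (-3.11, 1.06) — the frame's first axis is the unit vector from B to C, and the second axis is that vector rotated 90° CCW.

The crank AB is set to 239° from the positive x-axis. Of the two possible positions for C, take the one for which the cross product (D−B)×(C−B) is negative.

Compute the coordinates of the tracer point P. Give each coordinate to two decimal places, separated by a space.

-5.16 -2.33

A=(0,0), D=(10.00,0)
B = A + 4.00·(cos239°, sin239°) = (-2.0602, -3.4287)
|BD| = 12.5381
circle(B,6.00) ∩ circle(D,7.00): a=5.7506, h=1.7119
  candidates: C₊=(3.0031,-0.2095) cross=21.463; C₋=(3.9394,-3.5027) cross=-21.463
  mode - wants cross < 0 → take C=(3.9394,-3.5027) (cross=-21.463)
ex = (C−B)/|BC| = (0.9999,-0.0123); ey = (0.0123,0.9999)
P = B + -3.11·ex + 1.06·ey = (-5.1568,-2.3304)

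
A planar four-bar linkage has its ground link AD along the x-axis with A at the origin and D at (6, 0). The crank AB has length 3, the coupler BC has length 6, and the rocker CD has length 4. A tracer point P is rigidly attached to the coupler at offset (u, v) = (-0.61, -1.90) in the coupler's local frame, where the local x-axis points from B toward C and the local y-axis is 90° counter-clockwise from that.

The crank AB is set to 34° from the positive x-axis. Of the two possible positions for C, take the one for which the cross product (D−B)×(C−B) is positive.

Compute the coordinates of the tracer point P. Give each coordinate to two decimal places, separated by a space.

A=(0,0), D=(6.00,0)
B = A + 3.00·(cos34°, sin34°) = (2.4871, 1.6776)
|BD| = 3.8929
circle(B,6.00) ∩ circle(D,4.00): a=4.5152, h=3.9513
  candidates: C₊=(8.2643,3.2974) cross=15.382; C₋=(4.8588,-3.8338) cross=-15.382
  mode + wants cross > 0 → take C=(8.2643,3.2974) (cross=15.382)
ex = (C−B)/|BC| = (0.9629,0.2700); ey = (-0.2700,0.9629)
P = B + -0.61·ex + -1.90·ey = (2.4127,-0.3166)

2.41 -0.32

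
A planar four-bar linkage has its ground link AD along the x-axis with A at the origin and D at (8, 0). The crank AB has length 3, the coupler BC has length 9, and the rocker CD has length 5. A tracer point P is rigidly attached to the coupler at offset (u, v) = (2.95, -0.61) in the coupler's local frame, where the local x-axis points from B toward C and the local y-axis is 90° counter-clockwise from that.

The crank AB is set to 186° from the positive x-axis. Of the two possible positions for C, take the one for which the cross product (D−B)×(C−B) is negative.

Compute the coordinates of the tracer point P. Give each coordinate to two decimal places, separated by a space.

A=(0,0), D=(8.00,0)
B = A + 3.00·(cos186°, sin186°) = (-2.9836, -0.3136)
|BD| = 10.9880
circle(B,9.00) ∩ circle(D,5.00): a=8.0422, h=4.0401
  candidates: C₊=(4.9401,3.9544) cross=44.393; C₋=(5.1707,-4.1225) cross=-44.393
  mode - wants cross < 0 → take C=(5.1707,-4.1225) (cross=-44.393)
ex = (C−B)/|BC| = (0.9060,-0.4232); ey = (0.4232,0.9060)
P = B + 2.95·ex + -0.61·ey = (-0.5689,-2.1147)

-0.57 -2.11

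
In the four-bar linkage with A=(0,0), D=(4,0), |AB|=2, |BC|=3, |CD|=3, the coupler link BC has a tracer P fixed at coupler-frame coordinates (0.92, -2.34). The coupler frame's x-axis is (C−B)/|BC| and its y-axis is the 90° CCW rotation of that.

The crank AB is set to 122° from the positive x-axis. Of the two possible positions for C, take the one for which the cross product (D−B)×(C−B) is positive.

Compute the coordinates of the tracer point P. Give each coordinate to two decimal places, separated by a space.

A=(0,0), D=(4.00,0)
B = A + 2.00·(cos122°, sin122°) = (-1.0598, 1.6961)
|BD| = 5.3365
circle(B,3.00) ∩ circle(D,3.00): a=2.6683, h=1.3712
  candidates: C₊=(1.9059,2.1482) cross=7.318; C₋=(1.0343,-0.4521) cross=-7.318
  mode + wants cross > 0 → take C=(1.9059,2.1482) (cross=7.318)
ex = (C−B)/|BC| = (0.9886,0.1507); ey = (-0.1507,0.9886)
P = B + 0.92·ex + -2.34·ey = (0.2023,-0.4785)

0.20 -0.48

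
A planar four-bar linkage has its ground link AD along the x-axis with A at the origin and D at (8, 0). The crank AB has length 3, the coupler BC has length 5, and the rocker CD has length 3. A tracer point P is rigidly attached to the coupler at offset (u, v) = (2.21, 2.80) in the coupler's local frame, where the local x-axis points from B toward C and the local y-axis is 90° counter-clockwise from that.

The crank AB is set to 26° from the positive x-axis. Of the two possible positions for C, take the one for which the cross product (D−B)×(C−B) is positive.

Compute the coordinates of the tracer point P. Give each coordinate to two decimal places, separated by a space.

3.87 4.68

A=(0,0), D=(8.00,0)
B = A + 3.00·(cos26°, sin26°) = (2.6964, 1.3151)
|BD| = 5.4642
circle(B,5.00) ∩ circle(D,3.00): a=4.1962, h=2.7188
  candidates: C₊=(7.4236,2.9441) cross=14.856; C₋=(6.1149,-2.3337) cross=-14.856
  mode + wants cross > 0 → take C=(7.4236,2.9441) (cross=14.856)
ex = (C−B)/|BC| = (0.9454,0.3258); ey = (-0.3258,0.9454)
P = B + 2.21·ex + 2.80·ey = (3.8736,4.6824)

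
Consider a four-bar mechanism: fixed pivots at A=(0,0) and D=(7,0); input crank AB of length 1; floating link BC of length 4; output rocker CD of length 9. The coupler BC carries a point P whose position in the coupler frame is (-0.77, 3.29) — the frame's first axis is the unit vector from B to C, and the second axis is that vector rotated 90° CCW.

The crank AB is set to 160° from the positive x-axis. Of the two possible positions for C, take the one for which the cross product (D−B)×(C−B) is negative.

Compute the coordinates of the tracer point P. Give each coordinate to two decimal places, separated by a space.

2.40 0.87

A=(0,0), D=(7.00,0)
B = A + 1.00·(cos160°, sin160°) = (-0.9397, 0.3420)
|BD| = 7.9471
circle(B,4.00) ∩ circle(D,9.00): a=-0.1160, h=3.9983
  candidates: C₊=(-0.8835,4.3416) cross=31.775; C₋=(-1.2277,-3.6476) cross=-31.775
  mode - wants cross < 0 → take C=(-1.2277,-3.6476) (cross=-31.775)
ex = (C−B)/|BC| = (-0.0720,-0.9974); ey = (0.9974,-0.0720)
P = B + -0.77·ex + 3.29·ey = (2.3972,0.8731)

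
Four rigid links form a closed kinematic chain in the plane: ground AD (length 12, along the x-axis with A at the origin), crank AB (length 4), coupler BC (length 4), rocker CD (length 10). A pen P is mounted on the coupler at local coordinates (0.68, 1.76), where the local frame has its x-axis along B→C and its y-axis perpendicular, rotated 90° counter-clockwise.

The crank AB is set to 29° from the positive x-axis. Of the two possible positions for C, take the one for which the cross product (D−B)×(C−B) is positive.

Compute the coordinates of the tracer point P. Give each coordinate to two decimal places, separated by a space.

1.82 2.81

A=(0,0), D=(12.00,0)
B = A + 4.00·(cos29°, sin29°) = (3.4985, 1.9392)
|BD| = 8.7199
circle(B,4.00) ∩ circle(D,10.00): a=-0.4566, h=3.9739
  candidates: C₊=(3.9370,5.9151) cross=34.652; C₋=(2.1695,-1.8335) cross=-34.652
  mode + wants cross > 0 → take C=(3.9370,5.9151) (cross=34.652)
ex = (C−B)/|BC| = (0.1096,0.9940); ey = (-0.9940,0.1096)
P = B + 0.68·ex + 1.76·ey = (1.8236,2.8081)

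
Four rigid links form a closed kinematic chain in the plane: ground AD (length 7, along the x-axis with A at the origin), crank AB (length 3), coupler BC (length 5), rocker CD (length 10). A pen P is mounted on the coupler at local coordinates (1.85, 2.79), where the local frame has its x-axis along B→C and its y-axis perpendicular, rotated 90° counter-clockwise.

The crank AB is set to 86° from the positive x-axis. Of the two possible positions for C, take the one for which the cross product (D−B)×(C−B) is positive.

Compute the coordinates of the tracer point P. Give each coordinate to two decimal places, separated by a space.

A=(0,0), D=(7.00,0)
B = A + 3.00·(cos86°, sin86°) = (0.2093, 2.9927)
|BD| = 7.4209
circle(B,5.00) ∩ circle(D,10.00): a=-1.3428, h=4.8163
  candidates: C₊=(0.9228,7.9415) cross=35.742; C₋=(-2.9618,-0.8731) cross=-35.742
  mode + wants cross > 0 → take C=(0.9228,7.9415) (cross=35.742)
ex = (C−B)/|BC| = (0.1427,0.9898); ey = (-0.9898,0.1427)
P = B + 1.85·ex + 2.79·ey = (-2.2882,5.2219)

-2.29 5.22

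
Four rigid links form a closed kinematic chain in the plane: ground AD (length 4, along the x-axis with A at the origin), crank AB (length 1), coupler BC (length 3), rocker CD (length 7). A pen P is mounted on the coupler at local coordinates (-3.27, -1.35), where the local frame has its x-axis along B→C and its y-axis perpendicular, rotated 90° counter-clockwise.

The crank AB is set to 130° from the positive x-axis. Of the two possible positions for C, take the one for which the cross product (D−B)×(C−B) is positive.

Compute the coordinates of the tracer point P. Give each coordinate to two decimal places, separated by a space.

2.16 -1.40

A=(0,0), D=(4.00,0)
B = A + 1.00·(cos130°, sin130°) = (-0.6428, 0.7660)
|BD| = 4.7056
circle(B,3.00) ∩ circle(D,7.00): a=-1.8975, h=2.3237
  candidates: C₊=(-2.1367,3.3676) cross=10.934; C₋=(-2.8933,-1.2177) cross=-10.934
  mode + wants cross > 0 → take C=(-2.1367,3.3676) (cross=10.934)
ex = (C−B)/|BC| = (-0.4980,0.8672); ey = (-0.8672,-0.4980)
P = B + -3.27·ex + -1.35·ey = (2.1563,-1.3974)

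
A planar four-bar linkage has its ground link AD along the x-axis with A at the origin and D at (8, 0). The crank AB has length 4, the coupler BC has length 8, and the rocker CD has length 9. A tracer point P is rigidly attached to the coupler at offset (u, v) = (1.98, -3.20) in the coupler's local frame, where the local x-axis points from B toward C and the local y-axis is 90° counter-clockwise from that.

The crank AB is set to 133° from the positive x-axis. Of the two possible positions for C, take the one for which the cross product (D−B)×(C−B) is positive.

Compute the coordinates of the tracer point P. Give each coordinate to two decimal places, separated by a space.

A=(0,0), D=(8.00,0)
B = A + 4.00·(cos133°, sin133°) = (-2.7280, 2.9254)
|BD| = 11.1197
circle(B,8.00) ∩ circle(D,9.00): a=4.7954, h=6.4034
  candidates: C₊=(3.5832,7.8417) cross=71.204; C₋=(0.2139,-4.5140) cross=-71.204
  mode + wants cross > 0 → take C=(3.5832,7.8417) (cross=71.204)
ex = (C−B)/|BC| = (0.7889,0.6145); ey = (-0.6145,0.7889)
P = B + 1.98·ex + -3.20·ey = (0.8005,1.6177)

0.80 1.62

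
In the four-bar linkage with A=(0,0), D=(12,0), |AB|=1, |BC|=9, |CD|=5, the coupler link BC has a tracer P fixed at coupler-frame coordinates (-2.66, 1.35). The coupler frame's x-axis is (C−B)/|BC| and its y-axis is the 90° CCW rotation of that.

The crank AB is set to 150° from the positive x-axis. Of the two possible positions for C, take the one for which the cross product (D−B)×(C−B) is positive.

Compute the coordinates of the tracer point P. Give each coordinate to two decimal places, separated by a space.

A=(0,0), D=(12.00,0)
B = A + 1.00·(cos150°, sin150°) = (-0.8660, 0.5000)
|BD| = 12.8757
circle(B,9.00) ∩ circle(D,5.00): a=8.6125, h=2.6124
  candidates: C₊=(7.8414,2.7760) cross=33.637; C₋=(7.6385,-2.4449) cross=-33.637
  mode + wants cross > 0 → take C=(7.8414,2.7760) (cross=33.637)
ex = (C−B)/|BC| = (0.9675,0.2529); ey = (-0.2529,0.9675)
P = B + -2.66·ex + 1.35·ey = (-3.7810,1.1334)

-3.78 1.13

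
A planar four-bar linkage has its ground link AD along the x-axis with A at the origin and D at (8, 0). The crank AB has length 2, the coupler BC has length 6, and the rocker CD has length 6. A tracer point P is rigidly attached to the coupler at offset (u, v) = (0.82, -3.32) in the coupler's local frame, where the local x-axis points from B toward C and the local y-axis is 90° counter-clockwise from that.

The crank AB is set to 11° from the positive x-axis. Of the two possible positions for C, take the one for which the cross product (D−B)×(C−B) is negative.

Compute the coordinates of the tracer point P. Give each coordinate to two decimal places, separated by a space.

-0.64 -1.84

A=(0,0), D=(8.00,0)
B = A + 2.00·(cos11°, sin11°) = (1.9633, 0.3816)
|BD| = 6.0488
circle(B,6.00) ∩ circle(D,6.00): a=3.0244, h=5.1820
  candidates: C₊=(5.3086,5.3625) cross=31.345; C₋=(4.6547,-4.9809) cross=-31.345
  mode - wants cross < 0 → take C=(4.6547,-4.9809) (cross=-31.345)
ex = (C−B)/|BC| = (0.4486,-0.8937); ey = (0.8937,0.4486)
P = B + 0.82·ex + -3.32·ey = (-0.6362,-1.8405)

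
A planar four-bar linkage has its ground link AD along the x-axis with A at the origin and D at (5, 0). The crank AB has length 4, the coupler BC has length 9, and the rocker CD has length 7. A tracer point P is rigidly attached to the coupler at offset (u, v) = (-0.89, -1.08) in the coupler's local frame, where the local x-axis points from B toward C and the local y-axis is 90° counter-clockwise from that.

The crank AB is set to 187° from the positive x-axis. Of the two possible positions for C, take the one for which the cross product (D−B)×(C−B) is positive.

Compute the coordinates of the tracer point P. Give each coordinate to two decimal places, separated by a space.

A=(0,0), D=(5.00,0)
B = A + 4.00·(cos187°, sin187°) = (-3.9702, -0.4875)
|BD| = 8.9834
circle(B,9.00) ∩ circle(D,7.00): a=6.2728, h=6.4539
  candidates: C₊=(1.9431,6.2973) cross=57.978; C₋=(2.6436,-6.5914) cross=-57.978
  mode + wants cross > 0 → take C=(1.9431,6.2973) (cross=57.978)
ex = (C−B)/|BC| = (0.6570,0.7539); ey = (-0.7539,0.6570)
P = B + -0.89·ex + -1.08·ey = (-3.7408,-1.8680)

-3.74 -1.87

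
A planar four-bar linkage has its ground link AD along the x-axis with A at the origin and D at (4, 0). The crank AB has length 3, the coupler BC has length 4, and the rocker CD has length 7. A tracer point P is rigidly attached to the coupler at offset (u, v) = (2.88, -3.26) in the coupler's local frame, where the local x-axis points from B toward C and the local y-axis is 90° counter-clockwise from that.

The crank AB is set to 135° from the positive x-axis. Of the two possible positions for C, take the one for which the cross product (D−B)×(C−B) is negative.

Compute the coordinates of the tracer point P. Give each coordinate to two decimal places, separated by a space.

A=(0,0), D=(4.00,0)
B = A + 3.00·(cos135°, sin135°) = (-2.1213, 2.1213)
|BD| = 6.4785
circle(B,4.00) ∩ circle(D,7.00): a=0.6923, h=3.9396
  candidates: C₊=(-0.1772,5.6171) cross=25.523; C₋=(-2.7571,-1.8278) cross=-25.523
  mode - wants cross < 0 → take C=(-2.7571,-1.8278) (cross=-25.523)
ex = (C−B)/|BC| = (-0.1590,-0.9873); ey = (0.9873,-0.1590)
P = B + 2.88·ex + -3.26·ey = (-5.7977,-0.2039)

-5.80 -0.20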